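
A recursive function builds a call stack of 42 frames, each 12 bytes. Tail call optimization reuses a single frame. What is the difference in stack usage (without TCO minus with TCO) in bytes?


Without TCO: 42 * 12 = 504 bytes
With TCO: reuse 1 frame = 12 bytes
Savings = 504 - 12 = 492

492


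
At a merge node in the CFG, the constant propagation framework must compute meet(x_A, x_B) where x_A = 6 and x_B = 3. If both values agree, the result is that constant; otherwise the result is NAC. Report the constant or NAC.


Meet operation: if both paths give the same constant, result is that constant; if they differ, result is NAC (not-a-constant).
Path A: 6, Path B: 3 -> differ
Result: not-a-constant -> NAC

NAC


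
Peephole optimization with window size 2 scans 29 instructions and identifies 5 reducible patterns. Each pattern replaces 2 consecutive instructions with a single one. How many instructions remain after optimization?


Each match removes 1 instructions.
Total removed = 5 * 1 = 5
Remaining = 29 - 5 = 24

24


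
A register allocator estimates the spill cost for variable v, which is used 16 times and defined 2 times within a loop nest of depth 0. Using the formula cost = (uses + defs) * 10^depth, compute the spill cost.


uses + defs = 16 + 2 = 18
10^0 = 1
Spill cost = 18 * 1 = 18

18


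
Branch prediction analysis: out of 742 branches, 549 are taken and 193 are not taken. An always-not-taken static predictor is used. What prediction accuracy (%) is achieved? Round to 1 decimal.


Predictor: always-not-taken
Correct predictions = 193
Accuracy = 193 / 742 * 100 = 26.0%

26.0


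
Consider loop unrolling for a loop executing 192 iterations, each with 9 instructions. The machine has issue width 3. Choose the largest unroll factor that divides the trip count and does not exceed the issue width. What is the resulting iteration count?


Largest divisor of 192 <= 3 is 3
New iterations = 192 / 3 = 64

64


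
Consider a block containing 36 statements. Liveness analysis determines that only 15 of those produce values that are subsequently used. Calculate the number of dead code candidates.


Dead code = total statements - live definitions
= 36 - 15 = 21

21


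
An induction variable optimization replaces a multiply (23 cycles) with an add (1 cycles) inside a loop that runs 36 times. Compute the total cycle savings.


Per-iteration saving = 23 - 1 = 22
Total saved = 36 * 22 = 792

792


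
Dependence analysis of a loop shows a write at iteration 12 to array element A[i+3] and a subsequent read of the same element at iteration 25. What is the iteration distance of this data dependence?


Distance = read iteration - write iteration
= 25 - 12 = 13

13


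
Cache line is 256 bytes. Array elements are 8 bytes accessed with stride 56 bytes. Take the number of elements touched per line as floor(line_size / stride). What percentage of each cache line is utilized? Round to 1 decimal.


Elements per cache line = floor(256 / 56) = 4
Bytes used = 4 * 8 = 32
Utilization = 32 / 256 * 100 = 12.5%

12.5


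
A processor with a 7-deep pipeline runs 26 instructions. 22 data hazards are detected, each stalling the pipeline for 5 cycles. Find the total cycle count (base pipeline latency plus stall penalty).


Base cycles = 7 + 26 - 1 = 32
Total stalls = 22 * 5 = 110
Total = 32 + 110 = 142

142


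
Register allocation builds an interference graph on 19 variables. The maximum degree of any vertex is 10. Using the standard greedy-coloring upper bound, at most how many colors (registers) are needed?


Greedy coloring never needs more than (max_degree + 1) colors: when coloring a vertex, at most max_degree neighbors are already colored.
Upper bound = 10 + 1 = 11

11


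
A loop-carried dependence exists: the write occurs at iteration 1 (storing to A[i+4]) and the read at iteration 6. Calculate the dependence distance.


Distance = read iteration - write iteration
= 6 - 1 = 5

5


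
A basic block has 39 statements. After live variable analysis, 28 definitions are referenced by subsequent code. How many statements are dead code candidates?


Dead code = total statements - live definitions
= 39 - 28 = 11

11


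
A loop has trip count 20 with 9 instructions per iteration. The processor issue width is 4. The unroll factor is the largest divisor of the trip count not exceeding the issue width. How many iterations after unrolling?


Largest divisor of 20 <= 4 is 4
New iterations = 20 / 4 = 5

5


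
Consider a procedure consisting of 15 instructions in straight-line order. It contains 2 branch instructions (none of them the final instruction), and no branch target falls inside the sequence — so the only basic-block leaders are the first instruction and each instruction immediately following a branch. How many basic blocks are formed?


With no in-sequence branch targets, the leaders are the first instruction plus the instruction after each branch.
Number of basic blocks = branches + 1
= 2 + 1 = 3

3


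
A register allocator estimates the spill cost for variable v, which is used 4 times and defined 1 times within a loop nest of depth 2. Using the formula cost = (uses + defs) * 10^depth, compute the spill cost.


uses + defs = 4 + 1 = 5
10^2 = 100
Spill cost = 5 * 100 = 500

500


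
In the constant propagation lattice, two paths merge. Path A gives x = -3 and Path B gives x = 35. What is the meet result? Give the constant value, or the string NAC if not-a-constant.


Meet operation: if both paths give the same constant, result is that constant; if they differ, result is NAC (not-a-constant).
Path A: -3, Path B: 35 -> differ
Result: not-a-constant -> NAC

NAC


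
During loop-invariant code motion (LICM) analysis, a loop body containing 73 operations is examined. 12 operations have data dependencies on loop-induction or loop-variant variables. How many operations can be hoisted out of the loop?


Invariant candidates = total - loop-dependent
= 73 - 12 = 61

61


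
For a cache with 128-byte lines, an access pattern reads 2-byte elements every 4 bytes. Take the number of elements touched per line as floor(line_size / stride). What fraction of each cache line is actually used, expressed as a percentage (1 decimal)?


Elements per cache line = floor(128 / 4) = 32
Bytes used = 32 * 2 = 64
Utilization = 64 / 128 * 100 = 50.0%

50.0


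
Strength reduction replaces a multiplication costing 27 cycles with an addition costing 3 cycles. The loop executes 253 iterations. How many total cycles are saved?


Per-iteration saving = 27 - 3 = 24
Total saved = 253 * 24 = 6072

6072


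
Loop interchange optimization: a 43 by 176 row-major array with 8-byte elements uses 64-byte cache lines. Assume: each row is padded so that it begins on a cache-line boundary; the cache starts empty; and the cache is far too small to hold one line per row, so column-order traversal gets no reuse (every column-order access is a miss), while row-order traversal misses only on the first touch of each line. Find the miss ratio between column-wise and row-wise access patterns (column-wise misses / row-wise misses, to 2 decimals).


Each row occupies 176 * 8 = 1408 bytes and starts on a line boundary, so it spans ceil(1408 / 64) = 22 cache lines.
Row-major traversal misses (one per line touched): 43 * ceil(176 * 8 / 64) = 946
Column-major traversal misses (no reuse, every access misses): 43 * 176 = 7568
Ratio = 7568 / 946 = 8.0

8.0


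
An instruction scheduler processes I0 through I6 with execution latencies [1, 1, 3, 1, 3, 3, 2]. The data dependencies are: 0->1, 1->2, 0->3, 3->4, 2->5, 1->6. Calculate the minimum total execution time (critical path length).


Compute longest path through dependency graph: dist(Ik) = max over predecessors of dist + latency(Ik).
dist(I0) = latency 1 = 1
dist(I1) = dist(I0) + 1 = 1 + 1 = 2
dist(I2) = dist(I1) + 3 = 2 + 3 = 5
dist(I3) = dist(I0) + 1 = 1 + 1 = 2
dist(I4) = dist(I3) + 3 = 2 + 3 = 5
dist(I5) = dist(I2) + 3 = 5 + 3 = 8
dist(I6) = dist(I1) + 2 = 2 + 2 = 4
Critical path = max dist = 8

8


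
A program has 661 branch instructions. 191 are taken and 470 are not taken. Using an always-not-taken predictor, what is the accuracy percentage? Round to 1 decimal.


Predictor: always-not-taken
Correct predictions = 470
Accuracy = 470 / 661 * 100 = 71.1%

71.1


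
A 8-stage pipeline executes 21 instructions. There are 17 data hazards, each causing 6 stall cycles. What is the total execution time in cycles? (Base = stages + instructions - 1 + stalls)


Base cycles = 8 + 21 - 1 = 28
Total stalls = 17 * 6 = 102
Total = 28 + 102 = 130

130


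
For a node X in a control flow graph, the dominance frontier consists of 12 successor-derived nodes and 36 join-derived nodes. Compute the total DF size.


DF(X) = direct successor contributions + join point contributions
= 12 + 36 = 48

48


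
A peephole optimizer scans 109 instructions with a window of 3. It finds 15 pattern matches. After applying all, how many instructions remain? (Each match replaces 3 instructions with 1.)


Each match removes 2 instructions.
Total removed = 15 * 2 = 30
Remaining = 109 - 30 = 79

79


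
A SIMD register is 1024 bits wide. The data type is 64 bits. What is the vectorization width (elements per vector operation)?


Width = SIMD bits / data type bits
= 1024 / 64 = 16

16


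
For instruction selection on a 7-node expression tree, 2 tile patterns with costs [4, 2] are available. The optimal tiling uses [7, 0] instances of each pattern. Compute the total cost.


Total cost = sum(count_i * cost_i)
= 7*4 + 0*2
= 28

28


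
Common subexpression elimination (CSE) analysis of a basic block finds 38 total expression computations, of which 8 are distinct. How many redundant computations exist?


CSE count = total expressions - unique expressions
= 38 - 8 = 30

30


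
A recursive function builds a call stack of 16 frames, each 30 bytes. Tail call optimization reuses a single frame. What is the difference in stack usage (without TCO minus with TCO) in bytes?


Without TCO: 16 * 30 = 480 bytes
With TCO: reuse 1 frame = 30 bytes
Savings = 480 - 30 = 450

450


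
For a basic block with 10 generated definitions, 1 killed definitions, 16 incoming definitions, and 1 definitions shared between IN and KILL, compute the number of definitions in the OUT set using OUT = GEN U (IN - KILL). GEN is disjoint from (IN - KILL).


IN - KILL: 16 - 1 = 15 surviving definitions
OUT = GEN + surviving = 10 + 15 = 25

25


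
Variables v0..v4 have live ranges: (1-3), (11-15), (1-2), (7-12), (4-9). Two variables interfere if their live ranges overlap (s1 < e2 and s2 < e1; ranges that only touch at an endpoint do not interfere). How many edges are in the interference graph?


Check all pairs for overlapping intervals.
Two intervals (s1,e1) and (s2,e2) overlap if s1 < e2 and s2 < e1.
v0 (1-3) vs v1..v4: overlaps v2 -> 1
v1 (11-15) vs v2..v4: overlaps v3 -> 1
v2 (1-2) vs v3..v4: overlaps none -> 0
v3 (7-12) vs v4: overlaps v4 -> 1
Total overlapping pairs = 1 + 1 + 0 + 1 = 3

3


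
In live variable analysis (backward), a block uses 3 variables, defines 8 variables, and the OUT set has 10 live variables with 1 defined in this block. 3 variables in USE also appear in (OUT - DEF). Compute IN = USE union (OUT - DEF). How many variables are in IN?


OUT - DEF: 10 - 1 = 9
|IN| = |USE| + |OUT - DEF| - |USE ∩ (OUT - DEF)| = 3 + 9 - 3 = 9

9


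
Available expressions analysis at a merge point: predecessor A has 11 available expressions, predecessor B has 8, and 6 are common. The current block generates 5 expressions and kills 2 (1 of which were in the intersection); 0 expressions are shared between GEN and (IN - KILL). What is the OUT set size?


IN = intersection of predecessors = 6
IN - KILL = 6 - 1 = 5
|OUT| = |GEN| + |IN - KILL| - |GEN ∩ (IN - KILL)| = 5 + 5 - 0 = 10

10


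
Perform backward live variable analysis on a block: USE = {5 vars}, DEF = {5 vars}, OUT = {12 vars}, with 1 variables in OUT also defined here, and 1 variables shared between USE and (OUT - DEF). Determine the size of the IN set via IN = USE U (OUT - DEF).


OUT - DEF: 12 - 1 = 11
|IN| = |USE| + |OUT - DEF| - |USE ∩ (OUT - DEF)| = 5 + 11 - 1 = 15

15


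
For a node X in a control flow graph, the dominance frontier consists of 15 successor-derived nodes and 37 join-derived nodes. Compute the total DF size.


DF(X) = direct successor contributions + join point contributions
= 15 + 37 = 52

52


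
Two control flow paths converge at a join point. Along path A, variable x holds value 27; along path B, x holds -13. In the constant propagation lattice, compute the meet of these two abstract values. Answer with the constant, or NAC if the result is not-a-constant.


Meet operation: if both paths give the same constant, result is that constant; if they differ, result is NAC (not-a-constant).
Path A: 27, Path B: -13 -> differ
Result: not-a-constant -> NAC

NAC


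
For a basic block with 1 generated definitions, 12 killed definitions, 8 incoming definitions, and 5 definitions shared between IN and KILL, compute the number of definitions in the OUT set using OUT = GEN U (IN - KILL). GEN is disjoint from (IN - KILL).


IN - KILL: 8 - 5 = 3 surviving definitions
OUT = GEN + surviving = 1 + 3 = 4

4


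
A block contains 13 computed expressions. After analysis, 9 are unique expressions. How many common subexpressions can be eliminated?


CSE count = total expressions - unique expressions
= 13 - 9 = 4

4


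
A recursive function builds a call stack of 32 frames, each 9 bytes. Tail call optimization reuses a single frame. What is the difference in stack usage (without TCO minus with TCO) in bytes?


Without TCO: 32 * 9 = 288 bytes
With TCO: reuse 1 frame = 9 bytes
Savings = 288 - 9 = 279

279


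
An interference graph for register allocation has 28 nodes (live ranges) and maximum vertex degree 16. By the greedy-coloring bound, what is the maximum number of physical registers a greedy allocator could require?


Greedy coloring never needs more than (max_degree + 1) colors: when coloring a vertex, at most max_degree neighbors are already colored.
Upper bound = 16 + 1 = 17

17


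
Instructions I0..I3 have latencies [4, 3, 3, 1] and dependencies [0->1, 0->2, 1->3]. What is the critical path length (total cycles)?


Compute longest path through dependency graph: dist(Ik) = max over predecessors of dist + latency(Ik).
dist(I0) = latency 4 = 4
dist(I1) = dist(I0) + 3 = 4 + 3 = 7
dist(I2) = dist(I0) + 3 = 4 + 3 = 7
dist(I3) = dist(I1) + 1 = 7 + 1 = 8
Critical path = max dist = 8

8


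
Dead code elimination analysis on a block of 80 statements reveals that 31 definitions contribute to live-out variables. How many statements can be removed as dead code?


Dead code = total statements - live definitions
= 80 - 31 = 49

49


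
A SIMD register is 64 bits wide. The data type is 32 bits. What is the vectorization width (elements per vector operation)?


Width = SIMD bits / data type bits
= 64 / 32 = 2

2


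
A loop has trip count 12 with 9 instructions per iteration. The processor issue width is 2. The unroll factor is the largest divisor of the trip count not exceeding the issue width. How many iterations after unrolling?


Largest divisor of 12 <= 2 is 2
New iterations = 12 / 2 = 6

6


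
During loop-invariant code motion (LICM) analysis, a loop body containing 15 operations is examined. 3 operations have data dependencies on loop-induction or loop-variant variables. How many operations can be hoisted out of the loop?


Invariant candidates = total - loop-dependent
= 15 - 3 = 12

12


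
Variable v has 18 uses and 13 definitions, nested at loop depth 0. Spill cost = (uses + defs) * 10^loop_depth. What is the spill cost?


uses + defs = 18 + 13 = 31
10^0 = 1
Spill cost = 31 * 1 = 31

31


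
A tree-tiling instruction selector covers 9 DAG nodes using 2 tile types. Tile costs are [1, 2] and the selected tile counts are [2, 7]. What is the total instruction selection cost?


Total cost = sum(count_i * cost_i)
= 2*1 + 7*2
= 16

16


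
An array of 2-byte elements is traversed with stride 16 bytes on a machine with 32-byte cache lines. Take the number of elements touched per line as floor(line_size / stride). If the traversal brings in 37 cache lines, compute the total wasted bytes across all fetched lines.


Elements per line = floor(32 / 16) = 2
Bytes used per line = 2 * 2 = 4
Wasted per line = 32 - 4 = 28
Total wasted = 28 * 37 = 1036

1036


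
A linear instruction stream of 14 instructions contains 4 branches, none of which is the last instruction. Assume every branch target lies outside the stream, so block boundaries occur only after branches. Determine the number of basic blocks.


With no in-sequence branch targets, the leaders are the first instruction plus the instruction after each branch.
Number of basic blocks = branches + 1
= 4 + 1 = 5

5


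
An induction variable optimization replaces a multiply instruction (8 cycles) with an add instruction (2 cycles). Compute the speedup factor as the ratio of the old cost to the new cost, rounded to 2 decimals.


Ratio = mult_cost / add_cost = 8 / 2 = 4.0

4.0


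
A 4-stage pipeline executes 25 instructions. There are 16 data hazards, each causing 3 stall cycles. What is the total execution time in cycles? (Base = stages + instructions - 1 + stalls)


Base cycles = 4 + 25 - 1 = 28
Total stalls = 16 * 3 = 48
Total = 28 + 48 = 76

76


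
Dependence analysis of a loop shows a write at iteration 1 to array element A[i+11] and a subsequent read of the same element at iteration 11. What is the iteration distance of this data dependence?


Distance = read iteration - write iteration
= 11 - 1 = 10

10


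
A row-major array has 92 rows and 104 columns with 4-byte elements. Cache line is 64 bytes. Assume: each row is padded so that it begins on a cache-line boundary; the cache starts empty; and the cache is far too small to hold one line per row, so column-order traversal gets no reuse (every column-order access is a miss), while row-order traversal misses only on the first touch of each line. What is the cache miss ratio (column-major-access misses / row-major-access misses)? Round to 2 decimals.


Each row occupies 104 * 4 = 416 bytes and starts on a line boundary, so it spans ceil(416 / 64) = 7 cache lines.
Row-major traversal misses (one per line touched): 92 * ceil(104 * 4 / 64) = 644
Column-major traversal misses (no reuse, every access misses): 92 * 104 = 9568
Ratio = 9568 / 644 = 14.86

14.86


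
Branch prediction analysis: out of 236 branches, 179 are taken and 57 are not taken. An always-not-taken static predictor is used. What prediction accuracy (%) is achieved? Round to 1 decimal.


Predictor: always-not-taken
Correct predictions = 57
Accuracy = 57 / 236 * 100 = 24.2%

24.2


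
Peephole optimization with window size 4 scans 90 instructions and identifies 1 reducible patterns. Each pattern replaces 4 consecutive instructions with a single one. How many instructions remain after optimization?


Each match removes 3 instructions.
Total removed = 1 * 3 = 3
Remaining = 90 - 3 = 87

87


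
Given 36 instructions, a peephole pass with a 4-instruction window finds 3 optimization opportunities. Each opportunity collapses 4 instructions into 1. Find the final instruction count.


Each match removes 3 instructions.
Total removed = 3 * 3 = 9
Remaining = 36 - 9 = 27

27


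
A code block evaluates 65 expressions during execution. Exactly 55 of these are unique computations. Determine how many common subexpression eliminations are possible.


CSE count = total expressions - unique expressions
= 65 - 55 = 10

10


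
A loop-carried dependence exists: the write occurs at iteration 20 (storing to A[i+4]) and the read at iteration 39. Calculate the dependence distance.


Distance = read iteration - write iteration
= 39 - 20 = 19

19


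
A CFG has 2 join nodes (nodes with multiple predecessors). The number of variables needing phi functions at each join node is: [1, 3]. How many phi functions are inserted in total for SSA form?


Total phi functions = sum of phi functions at each join node
= 1 + 3 = 4

4


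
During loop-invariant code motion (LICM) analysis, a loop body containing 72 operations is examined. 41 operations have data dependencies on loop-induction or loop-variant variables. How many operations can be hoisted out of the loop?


Invariant candidates = total - loop-dependent
= 72 - 41 = 31

31


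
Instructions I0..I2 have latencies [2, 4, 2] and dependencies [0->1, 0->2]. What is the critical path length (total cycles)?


Compute longest path through dependency graph: dist(Ik) = max over predecessors of dist + latency(Ik).
dist(I0) = latency 2 = 2
dist(I1) = dist(I0) + 4 = 2 + 4 = 6
dist(I2) = dist(I0) + 2 = 2 + 2 = 4
Critical path = max dist = 6

6


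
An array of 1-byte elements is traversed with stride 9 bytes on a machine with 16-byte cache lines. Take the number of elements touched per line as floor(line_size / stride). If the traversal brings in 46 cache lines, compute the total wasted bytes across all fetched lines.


Elements per line = floor(16 / 9) = 1
Bytes used per line = 1 * 1 = 1
Wasted per line = 16 - 1 = 15
Total wasted = 15 * 46 = 690

690


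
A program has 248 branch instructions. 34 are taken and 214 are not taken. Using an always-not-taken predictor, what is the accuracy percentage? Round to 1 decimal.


Predictor: always-not-taken
Correct predictions = 214
Accuracy = 214 / 248 * 100 = 86.3%

86.3


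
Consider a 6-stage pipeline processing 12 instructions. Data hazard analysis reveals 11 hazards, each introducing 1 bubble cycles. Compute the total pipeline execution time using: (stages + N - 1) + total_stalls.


Base cycles = 6 + 12 - 1 = 17
Total stalls = 11 * 1 = 11
Total = 17 + 11 = 28

28


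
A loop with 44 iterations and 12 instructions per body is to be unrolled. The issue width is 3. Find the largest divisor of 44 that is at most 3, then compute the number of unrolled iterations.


Largest divisor of 44 <= 3 is 2
New iterations = 44 / 2 = 22

22


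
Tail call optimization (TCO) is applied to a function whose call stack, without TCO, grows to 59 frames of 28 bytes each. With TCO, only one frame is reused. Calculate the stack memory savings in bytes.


Without TCO: 59 * 28 = 1652 bytes
With TCO: reuse 1 frame = 28 bytes
Savings = 1652 - 28 = 1624

1624


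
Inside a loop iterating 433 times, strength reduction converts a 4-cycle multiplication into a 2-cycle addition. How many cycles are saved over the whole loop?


Per-iteration saving = 4 - 2 = 2
Total saved = 433 * 2 = 866

866


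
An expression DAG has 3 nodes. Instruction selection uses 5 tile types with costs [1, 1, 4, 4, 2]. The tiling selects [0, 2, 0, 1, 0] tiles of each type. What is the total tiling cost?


Total cost = sum(count_i * cost_i)
= 0*1 + 2*1 + 0*4 + 1*4 + 0*2
= 6

6


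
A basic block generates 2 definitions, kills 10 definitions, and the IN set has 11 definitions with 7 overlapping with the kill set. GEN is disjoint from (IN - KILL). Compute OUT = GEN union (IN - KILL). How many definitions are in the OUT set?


IN - KILL: 11 - 7 = 4 surviving definitions
OUT = GEN + surviving = 2 + 4 = 6

6


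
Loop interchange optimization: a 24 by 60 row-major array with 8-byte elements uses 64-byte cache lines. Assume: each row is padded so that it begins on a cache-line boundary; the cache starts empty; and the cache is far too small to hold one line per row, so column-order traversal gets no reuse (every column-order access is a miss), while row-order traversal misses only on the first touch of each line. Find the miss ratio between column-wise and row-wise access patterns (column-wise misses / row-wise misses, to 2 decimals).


Each row occupies 60 * 8 = 480 bytes and starts on a line boundary, so it spans ceil(480 / 64) = 8 cache lines.
Row-major traversal misses (one per line touched): 24 * ceil(60 * 8 / 64) = 192
Column-major traversal misses (no reuse, every access misses): 24 * 60 = 1440
Ratio = 1440 / 192 = 7.5

7.5


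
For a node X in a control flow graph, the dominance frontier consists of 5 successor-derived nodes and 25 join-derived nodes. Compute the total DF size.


DF(X) = direct successor contributions + join point contributions
= 5 + 25 = 30

30


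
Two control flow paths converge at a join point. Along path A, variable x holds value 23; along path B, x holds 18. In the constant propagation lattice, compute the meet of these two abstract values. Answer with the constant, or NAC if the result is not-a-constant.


Meet operation: if both paths give the same constant, result is that constant; if they differ, result is NAC (not-a-constant).
Path A: 23, Path B: 18 -> differ
Result: not-a-constant -> NAC

NAC


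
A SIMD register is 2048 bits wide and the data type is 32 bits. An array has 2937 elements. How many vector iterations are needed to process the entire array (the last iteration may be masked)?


Width = 2048 / 32 = 64 elements per vector op
Iterations = ceil(2937 / 64) = 46

46


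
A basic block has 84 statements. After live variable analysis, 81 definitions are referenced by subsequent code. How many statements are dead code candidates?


Dead code = total statements - live definitions
= 84 - 81 = 3

3


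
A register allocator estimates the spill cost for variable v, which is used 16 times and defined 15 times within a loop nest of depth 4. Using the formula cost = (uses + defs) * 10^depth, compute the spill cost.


uses + defs = 16 + 15 = 31
10^4 = 10000
Spill cost = 31 * 10000 = 310000

310000


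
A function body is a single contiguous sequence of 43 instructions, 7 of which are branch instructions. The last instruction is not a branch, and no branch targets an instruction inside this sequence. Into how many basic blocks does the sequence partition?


With no in-sequence branch targets, the leaders are the first instruction plus the instruction after each branch.
Number of basic blocks = branches + 1
= 7 + 1 = 8

8


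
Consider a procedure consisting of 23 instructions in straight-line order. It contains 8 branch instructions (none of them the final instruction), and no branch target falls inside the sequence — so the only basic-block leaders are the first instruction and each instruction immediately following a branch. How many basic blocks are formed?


With no in-sequence branch targets, the leaders are the first instruction plus the instruction after each branch.
Number of basic blocks = branches + 1
= 8 + 1 = 9

9


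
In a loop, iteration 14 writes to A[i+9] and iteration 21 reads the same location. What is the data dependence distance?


Distance = read iteration - write iteration
= 21 - 14 = 7

7


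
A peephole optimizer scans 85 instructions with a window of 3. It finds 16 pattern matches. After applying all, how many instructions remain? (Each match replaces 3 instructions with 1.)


Each match removes 2 instructions.
Total removed = 16 * 2 = 32
Remaining = 85 - 32 = 53

53


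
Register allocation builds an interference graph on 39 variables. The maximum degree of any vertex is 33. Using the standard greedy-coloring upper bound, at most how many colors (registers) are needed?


Greedy coloring never needs more than (max_degree + 1) colors: when coloring a vertex, at most max_degree neighbors are already colored.
Upper bound = 33 + 1 = 34

34


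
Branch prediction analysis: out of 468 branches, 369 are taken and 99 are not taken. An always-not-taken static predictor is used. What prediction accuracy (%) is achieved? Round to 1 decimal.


Predictor: always-not-taken
Correct predictions = 99
Accuracy = 99 / 468 * 100 = 21.2%

21.2


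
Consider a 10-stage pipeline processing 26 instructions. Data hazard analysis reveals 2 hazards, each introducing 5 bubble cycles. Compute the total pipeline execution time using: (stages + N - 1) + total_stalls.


Base cycles = 10 + 26 - 1 = 35
Total stalls = 2 * 5 = 10
Total = 35 + 10 = 45

45


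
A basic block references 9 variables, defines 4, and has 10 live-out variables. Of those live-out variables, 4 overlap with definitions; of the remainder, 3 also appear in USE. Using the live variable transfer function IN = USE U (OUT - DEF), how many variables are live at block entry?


OUT - DEF: 10 - 4 = 6
|IN| = |USE| + |OUT - DEF| - |USE ∩ (OUT - DEF)| = 9 + 6 - 3 = 12

12


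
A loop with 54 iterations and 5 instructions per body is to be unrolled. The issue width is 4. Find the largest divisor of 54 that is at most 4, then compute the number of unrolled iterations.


Largest divisor of 54 <= 4 is 3
New iterations = 54 / 3 = 18

18


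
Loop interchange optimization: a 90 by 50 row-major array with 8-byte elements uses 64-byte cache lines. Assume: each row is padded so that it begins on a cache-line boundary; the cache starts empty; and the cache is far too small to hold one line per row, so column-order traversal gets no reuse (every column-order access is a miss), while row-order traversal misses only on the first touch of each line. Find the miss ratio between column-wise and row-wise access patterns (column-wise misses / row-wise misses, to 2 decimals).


Each row occupies 50 * 8 = 400 bytes and starts on a line boundary, so it spans ceil(400 / 64) = 7 cache lines.
Row-major traversal misses (one per line touched): 90 * ceil(50 * 8 / 64) = 630
Column-major traversal misses (no reuse, every access misses): 90 * 50 = 4500
Ratio = 4500 / 630 = 7.14

7.14


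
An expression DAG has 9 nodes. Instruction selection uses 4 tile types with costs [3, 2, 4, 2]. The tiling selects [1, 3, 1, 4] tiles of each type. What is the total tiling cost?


Total cost = sum(count_i * cost_i)
= 1*3 + 3*2 + 1*4 + 4*2
= 21

21


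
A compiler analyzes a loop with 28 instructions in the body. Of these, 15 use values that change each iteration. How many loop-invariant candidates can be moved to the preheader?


Invariant candidates = total - loop-dependent
= 28 - 15 = 13

13


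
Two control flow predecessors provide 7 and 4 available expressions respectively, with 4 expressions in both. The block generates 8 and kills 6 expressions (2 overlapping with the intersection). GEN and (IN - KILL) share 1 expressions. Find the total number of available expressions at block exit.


IN = intersection of predecessors = 4
IN - KILL = 4 - 2 = 2
|OUT| = |GEN| + |IN - KILL| - |GEN ∩ (IN - KILL)| = 8 + 2 - 1 = 9

9


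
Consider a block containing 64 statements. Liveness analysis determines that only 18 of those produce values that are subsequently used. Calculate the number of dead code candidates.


Dead code = total statements - live definitions
= 64 - 18 = 46

46


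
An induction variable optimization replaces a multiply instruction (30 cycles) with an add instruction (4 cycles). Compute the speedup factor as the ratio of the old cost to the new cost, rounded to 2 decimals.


Ratio = mult_cost / add_cost = 30 / 4 = 7.5

7.5


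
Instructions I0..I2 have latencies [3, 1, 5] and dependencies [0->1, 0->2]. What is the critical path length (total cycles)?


Compute longest path through dependency graph: dist(Ik) = max over predecessors of dist + latency(Ik).
dist(I0) = latency 3 = 3
dist(I1) = dist(I0) + 1 = 3 + 1 = 4
dist(I2) = dist(I0) + 5 = 3 + 5 = 8
Critical path = max dist = 8

8


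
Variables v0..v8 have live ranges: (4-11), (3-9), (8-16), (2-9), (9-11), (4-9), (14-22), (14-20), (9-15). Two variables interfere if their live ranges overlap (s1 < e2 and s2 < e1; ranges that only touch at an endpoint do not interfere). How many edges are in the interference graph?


Check all pairs for overlapping intervals.
Two intervals (s1,e1) and (s2,e2) overlap if s1 < e2 and s2 < e1.
v0 (4-11) vs v1..v8: overlaps v1, v2, v3, v4, v5, v8 -> 6
v1 (3-9) vs v2..v8: overlaps v2, v3, v5 -> 3
v2 (8-16) vs v3..v8: overlaps v3, v4, v5, v6, v7, v8 -> 6
v3 (2-9) vs v4..v8: overlaps v5 -> 1
v4 (9-11) vs v5..v8: overlaps v8 -> 1
v5 (4-9) vs v6..v8: overlaps none -> 0
v6 (14-22) vs v7..v8: overlaps v7, v8 -> 2
v7 (14-20) vs v8: overlaps v8 -> 1
Total overlapping pairs = 6 + 3 + 6 + 1 + 1 + 0 + 2 + 1 = 20

20


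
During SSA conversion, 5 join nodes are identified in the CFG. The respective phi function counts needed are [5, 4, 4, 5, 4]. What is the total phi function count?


Total phi functions = sum of phi functions at each join node
= 5 + 4 + 4 + 5 + 4 = 22

22


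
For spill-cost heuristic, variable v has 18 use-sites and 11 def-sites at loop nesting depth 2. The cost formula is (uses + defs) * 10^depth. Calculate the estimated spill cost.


uses + defs = 18 + 11 = 29
10^2 = 100
Spill cost = 29 * 100 = 2900

2900


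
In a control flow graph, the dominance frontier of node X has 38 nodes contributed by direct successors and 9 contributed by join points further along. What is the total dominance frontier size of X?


DF(X) = direct successor contributions + join point contributions
= 38 + 9 = 47

47


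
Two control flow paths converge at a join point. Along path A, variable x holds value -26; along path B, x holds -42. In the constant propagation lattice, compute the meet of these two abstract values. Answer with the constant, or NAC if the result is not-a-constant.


Meet operation: if both paths give the same constant, result is that constant; if they differ, result is NAC (not-a-constant).
Path A: -26, Path B: -42 -> differ
Result: not-a-constant -> NAC

NAC


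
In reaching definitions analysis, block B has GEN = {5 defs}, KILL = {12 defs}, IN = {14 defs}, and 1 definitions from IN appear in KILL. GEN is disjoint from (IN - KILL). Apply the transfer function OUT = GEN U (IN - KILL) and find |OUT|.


IN - KILL: 14 - 1 = 13 surviving definitions
OUT = GEN + surviving = 5 + 13 = 18

18


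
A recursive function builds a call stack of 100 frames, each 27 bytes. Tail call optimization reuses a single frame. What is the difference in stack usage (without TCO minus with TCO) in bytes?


Without TCO: 100 * 27 = 2700 bytes
With TCO: reuse 1 frame = 27 bytes
Savings = 2700 - 27 = 2673

2673


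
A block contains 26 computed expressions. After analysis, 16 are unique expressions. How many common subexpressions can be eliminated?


CSE count = total expressions - unique expressions
= 26 - 16 = 10

10


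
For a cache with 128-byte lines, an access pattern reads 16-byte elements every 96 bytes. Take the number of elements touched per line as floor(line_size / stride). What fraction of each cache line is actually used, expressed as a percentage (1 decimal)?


Elements per cache line = floor(128 / 96) = 1
Bytes used = 1 * 16 = 16
Utilization = 16 / 128 * 100 = 12.5%

12.5


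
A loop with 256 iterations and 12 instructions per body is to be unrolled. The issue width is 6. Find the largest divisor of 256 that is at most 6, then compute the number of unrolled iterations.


Largest divisor of 256 <= 6 is 4
New iterations = 256 / 4 = 64

64


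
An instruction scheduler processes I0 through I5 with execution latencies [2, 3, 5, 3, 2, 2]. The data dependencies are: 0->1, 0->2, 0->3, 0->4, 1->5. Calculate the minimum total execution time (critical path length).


Compute longest path through dependency graph: dist(Ik) = max over predecessors of dist + latency(Ik).
dist(I0) = latency 2 = 2
dist(I1) = dist(I0) + 3 = 2 + 3 = 5
dist(I2) = dist(I0) + 5 = 2 + 5 = 7
dist(I3) = dist(I0) + 3 = 2 + 3 = 5
dist(I4) = dist(I0) + 2 = 2 + 2 = 4
dist(I5) = dist(I1) + 2 = 5 + 2 = 7
Critical path = max dist = 7

7


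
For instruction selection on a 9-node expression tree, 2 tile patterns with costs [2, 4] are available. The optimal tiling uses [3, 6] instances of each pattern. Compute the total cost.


Total cost = sum(count_i * cost_i)
= 3*2 + 6*4
= 30

30


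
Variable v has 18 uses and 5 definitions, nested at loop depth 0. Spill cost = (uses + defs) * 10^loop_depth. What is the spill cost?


uses + defs = 18 + 5 = 23
10^0 = 1
Spill cost = 23 * 1 = 23

23


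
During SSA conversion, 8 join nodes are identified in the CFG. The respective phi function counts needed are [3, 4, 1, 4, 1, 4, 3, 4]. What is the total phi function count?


Total phi functions = sum of phi functions at each join node
= 3 + 4 + 1 + 4 + 1 + 4 + 3 + 4 = 24

24


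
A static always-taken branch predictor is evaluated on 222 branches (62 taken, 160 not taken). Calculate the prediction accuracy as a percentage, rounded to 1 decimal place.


Predictor: always-taken
Correct predictions = 62
Accuracy = 62 / 222 * 100 = 27.9%

27.9


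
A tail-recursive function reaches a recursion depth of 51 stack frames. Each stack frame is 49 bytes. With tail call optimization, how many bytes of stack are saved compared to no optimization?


Without TCO: 51 * 49 = 2499 bytes
With TCO: reuse 1 frame = 49 bytes
Savings = 2499 - 49 = 2450

2450


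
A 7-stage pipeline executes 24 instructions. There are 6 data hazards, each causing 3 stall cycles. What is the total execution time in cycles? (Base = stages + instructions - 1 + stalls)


Base cycles = 7 + 24 - 1 = 30
Total stalls = 6 * 3 = 18
Total = 30 + 18 = 48

48


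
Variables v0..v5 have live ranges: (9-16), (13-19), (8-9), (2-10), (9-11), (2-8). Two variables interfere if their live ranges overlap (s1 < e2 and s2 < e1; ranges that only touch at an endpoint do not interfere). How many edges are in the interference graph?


Check all pairs for overlapping intervals.
Two intervals (s1,e1) and (s2,e2) overlap if s1 < e2 and s2 < e1.
v0 (9-16) vs v1..v5: overlaps v1, v3, v4 -> 3
v1 (13-19) vs v2..v5: overlaps none -> 0
v2 (8-9) vs v3..v5: overlaps v3 -> 1
v3 (2-10) vs v4..v5: overlaps v4, v5 -> 2
v4 (9-11) vs v5: overlaps none -> 0
Total overlapping pairs = 3 + 0 + 1 + 2 + 0 = 6

6


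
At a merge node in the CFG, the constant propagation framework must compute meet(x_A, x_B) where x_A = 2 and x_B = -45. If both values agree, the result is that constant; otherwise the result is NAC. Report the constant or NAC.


Meet operation: if both paths give the same constant, result is that constant; if they differ, result is NAC (not-a-constant).
Path A: 2, Path B: -45 -> differ
Result: not-a-constant -> NAC

NAC


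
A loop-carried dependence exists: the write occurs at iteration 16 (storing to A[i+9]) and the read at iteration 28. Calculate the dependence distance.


Distance = read iteration - write iteration
= 28 - 16 = 12

12


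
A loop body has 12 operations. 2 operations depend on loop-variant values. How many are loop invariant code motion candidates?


Invariant candidates = total - loop-dependent
= 12 - 2 = 10

10


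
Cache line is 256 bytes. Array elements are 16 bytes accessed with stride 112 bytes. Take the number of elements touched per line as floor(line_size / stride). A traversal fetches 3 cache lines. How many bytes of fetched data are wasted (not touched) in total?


Elements per line = floor(256 / 112) = 2
Bytes used per line = 2 * 16 = 32
Wasted per line = 256 - 32 = 224
Total wasted = 224 * 3 = 672

672


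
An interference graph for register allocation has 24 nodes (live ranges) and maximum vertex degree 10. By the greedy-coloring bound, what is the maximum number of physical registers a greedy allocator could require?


Greedy coloring never needs more than (max_degree + 1) colors: when coloring a vertex, at most max_degree neighbors are already colored.
Upper bound = 10 + 1 = 11

11


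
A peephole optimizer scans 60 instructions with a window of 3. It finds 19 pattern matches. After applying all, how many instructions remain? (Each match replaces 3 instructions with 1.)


Each match removes 2 instructions.
Total removed = 19 * 2 = 38
Remaining = 60 - 38 = 22

22
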